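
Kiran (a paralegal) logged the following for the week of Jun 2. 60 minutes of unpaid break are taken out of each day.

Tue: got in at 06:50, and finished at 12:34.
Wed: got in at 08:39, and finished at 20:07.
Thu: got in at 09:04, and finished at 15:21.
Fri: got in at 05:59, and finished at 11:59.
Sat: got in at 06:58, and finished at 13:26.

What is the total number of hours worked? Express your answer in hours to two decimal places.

30.95 hours

Tue: 06:50–12:34 = 5 h 44 min; less 60 min break → 4 h 44 min
Wed: 08:39–20:07 = 11 h 28 min; less 60 min break → 10 h 28 min
Thu: 09:04–15:21 = 6 h 17 min; less 60 min break → 5 h 17 min
Fri: 05:59–11:59 = 6 h 0 min; less 60 min break → 5 h 0 min
Sat: 06:58–13:26 = 6 h 28 min; less 60 min break → 5 h 28 min
Total: 4 h 44 min + 10 h 28 min + 5 h 17 min + 5 h 0 min + 5 h 28 min = 30 h 57 min.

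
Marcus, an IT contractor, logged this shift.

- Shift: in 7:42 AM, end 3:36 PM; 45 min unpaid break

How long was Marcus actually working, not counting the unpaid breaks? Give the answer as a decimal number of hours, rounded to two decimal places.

Shift: 7:42 AM–3:36 PM = 7 h 54 min; less 45 min break → 7 h 9 min

7.15 hours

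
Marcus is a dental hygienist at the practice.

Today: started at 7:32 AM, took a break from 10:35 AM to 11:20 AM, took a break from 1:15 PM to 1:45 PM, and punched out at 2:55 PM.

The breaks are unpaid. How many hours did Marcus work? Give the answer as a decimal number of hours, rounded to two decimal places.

Today: 7:32 AM–2:55 PM = 7 h 23 min; less 75 min break → 6 h 8 min

6.13 hours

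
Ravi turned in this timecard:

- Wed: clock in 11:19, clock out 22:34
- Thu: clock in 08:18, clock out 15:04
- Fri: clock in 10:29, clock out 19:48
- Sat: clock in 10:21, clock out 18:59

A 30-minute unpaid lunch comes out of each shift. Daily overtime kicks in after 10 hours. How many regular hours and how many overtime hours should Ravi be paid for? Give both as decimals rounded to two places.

Regular 33.22 hours, overtime 0.75 hours

Wed: 11:19–22:34 = 11 h 15 min; less 30 min break → 10 h 45 min
Thu: 08:18–15:04 = 6 h 46 min; less 30 min break → 6 h 16 min
Fri: 10:29–19:48 = 9 h 19 min; less 30 min break → 8 h 49 min
Sat: 10:21–18:59 = 8 h 38 min; less 30 min break → 8 h 8 min
Wed reg 10 h 0 min / OT 0 h 45 min; Thu reg 6 h 16 min / OT 0 h 0 min; Fri reg 8 h 49 min / OT 0 h 0 min; Sat reg 8 h 8 min / OT 0 h 0 min.
Totals: regular 33 h 13 min, overtime 0 h 45 min.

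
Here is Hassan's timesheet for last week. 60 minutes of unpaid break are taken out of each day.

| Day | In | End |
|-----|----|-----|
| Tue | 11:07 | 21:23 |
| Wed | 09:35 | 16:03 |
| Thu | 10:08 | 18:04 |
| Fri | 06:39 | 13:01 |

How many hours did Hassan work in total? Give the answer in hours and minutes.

Tue: 11:07–21:23 = 10 h 16 min; less 60 min break → 9 h 16 min
Wed: 09:35–16:03 = 6 h 28 min; less 60 min break → 5 h 28 min
Thu: 10:08–18:04 = 7 h 56 min; less 60 min break → 6 h 56 min
Fri: 06:39–13:01 = 6 h 22 min; less 60 min break → 5 h 22 min
Total: 9 h 16 min + 5 h 28 min + 6 h 56 min + 5 h 22 min = 27 h 2 min.

27 h 2 min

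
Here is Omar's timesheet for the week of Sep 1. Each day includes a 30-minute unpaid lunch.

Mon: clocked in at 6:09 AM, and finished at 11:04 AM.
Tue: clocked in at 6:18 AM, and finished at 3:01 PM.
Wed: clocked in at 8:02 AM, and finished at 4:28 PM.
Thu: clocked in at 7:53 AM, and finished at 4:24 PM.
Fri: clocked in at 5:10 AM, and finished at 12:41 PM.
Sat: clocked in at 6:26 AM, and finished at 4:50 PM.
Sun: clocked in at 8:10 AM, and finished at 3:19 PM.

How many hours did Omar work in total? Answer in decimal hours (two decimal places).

52.15 hours

Mon: 6:09 AM–11:04 AM = 4 h 55 min; less 30 min break → 4 h 25 min
Tue: 6:18 AM–3:01 PM = 8 h 43 min; less 30 min break → 8 h 13 min
Wed: 8:02 AM–4:28 PM = 8 h 26 min; less 30 min break → 7 h 56 min
Thu: 7:53 AM–4:24 PM = 8 h 31 min; less 30 min break → 8 h 1 min
Fri: 5:10 AM–12:41 PM = 7 h 31 min; less 30 min break → 7 h 1 min
Sat: 6:26 AM–4:50 PM = 10 h 24 min; less 30 min break → 9 h 54 min
Sun: 8:10 AM–3:19 PM = 7 h 9 min; less 30 min break → 6 h 39 min
Total: 4 h 25 min + 8 h 13 min + 7 h 56 min + 8 h 1 min + 7 h 1 min + 9 h 54 min + 6 h 39 min = 52 h 9 min.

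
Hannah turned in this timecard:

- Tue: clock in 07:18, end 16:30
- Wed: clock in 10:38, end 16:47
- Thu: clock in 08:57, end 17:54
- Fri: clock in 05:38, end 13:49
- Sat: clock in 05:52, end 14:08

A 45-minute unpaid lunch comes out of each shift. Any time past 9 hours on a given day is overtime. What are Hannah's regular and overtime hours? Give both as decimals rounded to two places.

Regular 37.00 hours, overtime 0.00 hours

Tue: 07:18–16:30 = 9 h 12 min; less 45 min break → 8 h 27 min
Wed: 10:38–16:47 = 6 h 9 min; less 45 min break → 5 h 24 min
Thu: 08:57–17:54 = 8 h 57 min; less 45 min break → 8 h 12 min
Fri: 05:38–13:49 = 8 h 11 min; less 45 min break → 7 h 26 min
Sat: 05:52–14:08 = 8 h 16 min; less 45 min break → 7 h 31 min
Tue reg 8 h 27 min / OT 0 h 0 min; Wed reg 5 h 24 min / OT 0 h 0 min; Thu reg 8 h 12 min / OT 0 h 0 min; Fri reg 7 h 26 min / OT 0 h 0 min; Sat reg 7 h 31 min / OT 0 h 0 min.
Totals: regular 37 h 0 min, overtime 0 h 0 min.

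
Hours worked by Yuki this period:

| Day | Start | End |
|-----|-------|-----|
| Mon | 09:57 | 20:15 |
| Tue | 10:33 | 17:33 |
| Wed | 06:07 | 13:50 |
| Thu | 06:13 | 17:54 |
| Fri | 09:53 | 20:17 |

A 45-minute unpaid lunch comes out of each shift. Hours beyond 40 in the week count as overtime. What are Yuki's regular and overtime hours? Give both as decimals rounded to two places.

Mon: 09:57–20:15 = 10 h 18 min; less 45 min break → 9 h 33 min
Tue: 10:33–17:33 = 7 h 0 min; less 45 min break → 6 h 15 min
Wed: 06:07–13:50 = 7 h 43 min; less 45 min break → 6 h 58 min
Thu: 06:13–17:54 = 11 h 41 min; less 45 min break → 10 h 56 min
Fri: 09:53–20:17 = 10 h 24 min; less 45 min break → 9 h 39 min
Total worked: 43 h 21 min = 43.35 h.
Threshold 40 h → overtime 3 h 21 min, regular 40 h 0 min.

Regular 40.00 hours, overtime 3.35 hours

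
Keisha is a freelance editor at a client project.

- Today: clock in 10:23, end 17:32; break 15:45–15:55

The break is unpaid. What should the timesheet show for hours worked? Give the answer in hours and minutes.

Today: 10:23–17:32 = 7 h 9 min; less 10 min break → 6 h 59 min

6 h 59 min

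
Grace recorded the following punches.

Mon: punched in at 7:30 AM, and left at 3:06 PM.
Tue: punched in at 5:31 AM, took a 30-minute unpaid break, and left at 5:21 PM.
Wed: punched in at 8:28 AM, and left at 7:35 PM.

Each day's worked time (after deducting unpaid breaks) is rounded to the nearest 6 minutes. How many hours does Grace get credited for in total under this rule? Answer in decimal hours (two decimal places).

Mon: 7:30 AM–3:06 PM = 7 h 36 min → rounds to 7 h 36 min
Tue: 5:31 AM–5:21 PM = 11 h 50 min − 30 min = 11 h 20 min → rounds to 11 h 18 min
Wed: 8:28 AM–7:35 PM = 11 h 7 min → rounds to 11 h 6 min
Total credited: 30 h 0 min.

30.00 hours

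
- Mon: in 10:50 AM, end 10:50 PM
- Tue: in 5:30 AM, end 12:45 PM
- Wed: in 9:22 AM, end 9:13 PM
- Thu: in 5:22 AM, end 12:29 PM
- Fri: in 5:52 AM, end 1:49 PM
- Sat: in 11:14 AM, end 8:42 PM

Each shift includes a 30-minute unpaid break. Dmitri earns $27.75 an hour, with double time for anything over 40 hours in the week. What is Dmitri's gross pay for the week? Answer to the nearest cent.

Mon: 10:50 AM–10:50 PM = 12 h 0 min; less 30 min break → 11 h 30 min
Tue: 5:30 AM–12:45 PM = 7 h 15 min; less 30 min break → 6 h 45 min
Wed: 9:22 AM–9:13 PM = 11 h 51 min; less 30 min break → 11 h 21 min
Thu: 5:22 AM–12:29 PM = 7 h 7 min; less 30 min break → 6 h 37 min
Fri: 5:52 AM–1:49 PM = 7 h 57 min; less 30 min break → 7 h 27 min
Sat: 11:14 AM–8:42 PM = 9 h 28 min; less 30 min break → 8 h 58 min
Total worked: 52 h 38 min = 3158 min.
Regular 40 h 0 min = 2400 min at $27.75/h; overtime 12 h 38 min = 758 min at $55.50/h.
Pay = (2400 × $27.75 + 758 × $55.50) ÷ 60 = $1811.15.

$1811.15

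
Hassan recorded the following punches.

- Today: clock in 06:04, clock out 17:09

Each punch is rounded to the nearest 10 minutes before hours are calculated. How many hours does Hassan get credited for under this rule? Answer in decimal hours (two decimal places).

11.17 hours

Today: in 06:04→06:00, out 17:09→17:10; 11 h 10 min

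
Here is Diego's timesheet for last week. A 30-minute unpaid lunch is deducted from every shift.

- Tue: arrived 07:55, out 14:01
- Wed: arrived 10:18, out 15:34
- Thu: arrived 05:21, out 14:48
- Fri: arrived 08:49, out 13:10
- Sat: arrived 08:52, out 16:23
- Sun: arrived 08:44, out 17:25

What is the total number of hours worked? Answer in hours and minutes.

Tue: 07:55–14:01 = 6 h 6 min; less 30 min break → 5 h 36 min
Wed: 10:18–15:34 = 5 h 16 min; less 30 min break → 4 h 46 min
Thu: 05:21–14:48 = 9 h 27 min; less 30 min break → 8 h 57 min
Fri: 08:49–13:10 = 4 h 21 min; less 30 min break → 3 h 51 min
Sat: 08:52–16:23 = 7 h 31 min; less 30 min break → 7 h 1 min
Sun: 08:44–17:25 = 8 h 41 min; less 30 min break → 8 h 11 min
Total: 5 h 36 min + 4 h 46 min + 8 h 57 min + 3 h 51 min + 7 h 1 min + 8 h 11 min = 38 h 22 min.

38 h 22 min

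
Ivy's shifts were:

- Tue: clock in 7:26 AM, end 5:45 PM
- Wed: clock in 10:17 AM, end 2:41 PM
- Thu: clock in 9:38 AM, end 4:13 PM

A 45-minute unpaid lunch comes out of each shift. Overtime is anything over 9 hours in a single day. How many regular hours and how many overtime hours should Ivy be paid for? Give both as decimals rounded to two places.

Tue: 7:26 AM–5:45 PM = 10 h 19 min; less 45 min break → 9 h 34 min
Wed: 10:17 AM–2:41 PM = 4 h 24 min; less 45 min break → 3 h 39 min
Thu: 9:38 AM–4:13 PM = 6 h 35 min; less 45 min break → 5 h 50 min
Tue reg 9 h 0 min / OT 0 h 34 min; Wed reg 3 h 39 min / OT 0 h 0 min; Thu reg 5 h 50 min / OT 0 h 0 min.
Totals: regular 18 h 29 min, overtime 0 h 34 min.

Regular 18.48 hours, overtime 0.57 hours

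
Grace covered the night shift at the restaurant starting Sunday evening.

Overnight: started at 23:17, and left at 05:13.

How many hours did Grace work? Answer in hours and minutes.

Overnight: 23:17 → midnight = 0 h 43 min; midnight → 05:13 = 5 h 13 min; span 5 h 56 min

5 h 56 min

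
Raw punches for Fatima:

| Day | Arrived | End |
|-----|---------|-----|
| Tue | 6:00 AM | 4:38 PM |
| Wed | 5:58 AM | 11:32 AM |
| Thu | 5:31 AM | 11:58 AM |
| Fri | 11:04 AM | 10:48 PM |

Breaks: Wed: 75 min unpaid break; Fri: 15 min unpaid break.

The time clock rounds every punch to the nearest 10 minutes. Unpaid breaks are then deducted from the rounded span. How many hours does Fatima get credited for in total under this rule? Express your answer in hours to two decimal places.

33.00 hours

Tue: in 6:00 AM→6:00 AM, out 4:38 PM→4:40 PM; 10 h 40 min
Wed: in 5:58 AM→6:00 AM, out 11:32 AM→11:30 AM; 5 h 30 min − 75 min = 4 h 15 min
Thu: in 5:31 AM→5:30 AM, out 11:58 AM→12:00 PM; 6 h 30 min
Fri: in 11:04 AM→11:00 AM, out 10:48 PM→10:50 PM; 11 h 50 min − 15 min = 11 h 35 min
Total credited: 33 h 0 min.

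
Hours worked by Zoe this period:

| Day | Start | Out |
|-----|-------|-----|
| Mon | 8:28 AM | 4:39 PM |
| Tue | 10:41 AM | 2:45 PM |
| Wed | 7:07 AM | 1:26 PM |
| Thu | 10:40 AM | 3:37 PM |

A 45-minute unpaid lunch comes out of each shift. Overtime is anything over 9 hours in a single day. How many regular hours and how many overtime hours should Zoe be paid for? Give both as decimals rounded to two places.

Regular 20.52 hours, overtime 0.00 hours

Mon: 8:28 AM–4:39 PM = 8 h 11 min; less 45 min break → 7 h 26 min
Tue: 10:41 AM–2:45 PM = 4 h 4 min; less 45 min break → 3 h 19 min
Wed: 7:07 AM–1:26 PM = 6 h 19 min; less 45 min break → 5 h 34 min
Thu: 10:40 AM–3:37 PM = 4 h 57 min; less 45 min break → 4 h 12 min
Mon reg 7 h 26 min / OT 0 h 0 min; Tue reg 3 h 19 min / OT 0 h 0 min; Wed reg 5 h 34 min / OT 0 h 0 min; Thu reg 4 h 12 min / OT 0 h 0 min.
Totals: regular 20 h 31 min, overtime 0 h 0 min.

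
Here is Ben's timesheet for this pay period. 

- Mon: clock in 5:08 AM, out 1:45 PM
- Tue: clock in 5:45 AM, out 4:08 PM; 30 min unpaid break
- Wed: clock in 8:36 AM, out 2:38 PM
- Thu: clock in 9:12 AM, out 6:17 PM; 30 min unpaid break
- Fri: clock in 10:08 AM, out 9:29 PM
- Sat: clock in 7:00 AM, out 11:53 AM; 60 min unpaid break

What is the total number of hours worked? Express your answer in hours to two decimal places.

48.35 hours

Mon: 5:08 AM–1:45 PM = 8 h 37 min
Tue: 5:45 AM–4:08 PM = 10 h 23 min; less 30 min break → 9 h 53 min
Wed: 8:36 AM–2:38 PM = 6 h 2 min
Thu: 9:12 AM–6:17 PM = 9 h 5 min; less 30 min break → 8 h 35 min
Fri: 10:08 AM–9:29 PM = 11 h 21 min
Sat: 7:00 AM–11:53 AM = 4 h 53 min; less 60 min break → 3 h 53 min
Total: 8 h 37 min + 9 h 53 min + 6 h 2 min + 8 h 35 min + 11 h 21 min + 3 h 53 min = 48 h 21 min.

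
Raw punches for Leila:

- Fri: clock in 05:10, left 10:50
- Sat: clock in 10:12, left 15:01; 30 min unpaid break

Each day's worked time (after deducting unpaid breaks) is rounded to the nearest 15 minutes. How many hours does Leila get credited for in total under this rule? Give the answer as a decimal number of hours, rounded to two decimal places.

Fri: 05:10–10:50 = 5 h 40 min → rounds to 5 h 45 min
Sat: 10:12–15:01 = 4 h 49 min − 30 min = 4 h 19 min → rounds to 4 h 15 min
Total credited: 10 h 0 min.

10.00 hours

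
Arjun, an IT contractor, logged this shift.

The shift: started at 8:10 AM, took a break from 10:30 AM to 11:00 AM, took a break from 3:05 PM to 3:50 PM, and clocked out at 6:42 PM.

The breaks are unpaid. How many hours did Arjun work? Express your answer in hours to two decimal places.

The shift: 8:10 AM–6:42 PM = 10 h 32 min; less 75 min break → 9 h 17 min

9.28 hours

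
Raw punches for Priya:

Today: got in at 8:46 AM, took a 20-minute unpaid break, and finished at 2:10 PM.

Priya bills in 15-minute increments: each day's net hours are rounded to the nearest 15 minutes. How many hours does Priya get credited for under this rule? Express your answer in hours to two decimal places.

Today: 8:46 AM–2:10 PM = 5 h 24 min − 20 min = 5 h 4 min → rounds to 5 h 0 min

5.00 hours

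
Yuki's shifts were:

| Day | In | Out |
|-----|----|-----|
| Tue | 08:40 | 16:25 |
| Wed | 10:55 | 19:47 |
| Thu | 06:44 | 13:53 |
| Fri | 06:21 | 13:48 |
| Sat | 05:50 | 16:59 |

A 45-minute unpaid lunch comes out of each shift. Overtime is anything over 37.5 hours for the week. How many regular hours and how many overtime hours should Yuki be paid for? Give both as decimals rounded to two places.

Regular 37.50 hours, overtime 1.12 hours

Tue: 08:40–16:25 = 7 h 45 min; less 45 min break → 7 h 0 min
Wed: 10:55–19:47 = 8 h 52 min; less 45 min break → 8 h 7 min
Thu: 06:44–13:53 = 7 h 9 min; less 45 min break → 6 h 24 min
Fri: 06:21–13:48 = 7 h 27 min; less 45 min break → 6 h 42 min
Sat: 05:50–16:59 = 11 h 9 min; less 45 min break → 10 h 24 min
Total worked: 38 h 37 min = 38.62 h.
Threshold 37.5 h → overtime 1 h 7 min, regular 37 h 30 min.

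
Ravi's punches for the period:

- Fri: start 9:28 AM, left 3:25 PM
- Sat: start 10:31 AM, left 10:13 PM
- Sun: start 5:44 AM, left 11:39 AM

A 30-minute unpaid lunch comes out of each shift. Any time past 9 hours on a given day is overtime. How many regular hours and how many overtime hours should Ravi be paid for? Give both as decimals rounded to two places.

Regular 19.87 hours, overtime 2.20 hours

Fri: 9:28 AM–3:25 PM = 5 h 57 min; less 30 min break → 5 h 27 min
Sat: 10:31 AM–10:13 PM = 11 h 42 min; less 30 min break → 11 h 12 min
Sun: 5:44 AM–11:39 AM = 5 h 55 min; less 30 min break → 5 h 25 min
Fri reg 5 h 27 min / OT 0 h 0 min; Sat reg 9 h 0 min / OT 2 h 12 min; Sun reg 5 h 25 min / OT 0 h 0 min.
Totals: regular 19 h 52 min, overtime 2 h 12 min.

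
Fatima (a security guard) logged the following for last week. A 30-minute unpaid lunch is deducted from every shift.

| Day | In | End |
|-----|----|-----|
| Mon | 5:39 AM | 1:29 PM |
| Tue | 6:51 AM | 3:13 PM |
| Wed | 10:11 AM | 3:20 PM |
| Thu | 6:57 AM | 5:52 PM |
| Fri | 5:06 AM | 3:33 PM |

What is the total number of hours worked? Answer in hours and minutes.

Mon: 5:39 AM–1:29 PM = 7 h 50 min; less 30 min break → 7 h 20 min
Tue: 6:51 AM–3:13 PM = 8 h 22 min; less 30 min break → 7 h 52 min
Wed: 10:11 AM–3:20 PM = 5 h 9 min; less 30 min break → 4 h 39 min
Thu: 6:57 AM–5:52 PM = 10 h 55 min; less 30 min break → 10 h 25 min
Fri: 5:06 AM–3:33 PM = 10 h 27 min; less 30 min break → 9 h 57 min
Total: 7 h 20 min + 7 h 52 min + 4 h 39 min + 10 h 25 min + 9 h 57 min = 40 h 13 min.

40 h 13 min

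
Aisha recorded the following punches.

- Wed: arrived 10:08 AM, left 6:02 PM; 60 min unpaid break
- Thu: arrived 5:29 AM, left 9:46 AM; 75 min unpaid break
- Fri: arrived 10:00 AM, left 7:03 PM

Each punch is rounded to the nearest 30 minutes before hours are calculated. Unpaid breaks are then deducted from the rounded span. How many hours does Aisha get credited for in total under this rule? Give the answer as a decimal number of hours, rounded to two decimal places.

19.25 hours

Wed: in 10:08 AM→10:00 AM, out 6:02 PM→6:00 PM; 8 h 0 min − 60 min = 7 h 0 min
Thu: in 5:29 AM→5:30 AM, out 9:46 AM→10:00 AM; 4 h 30 min − 75 min = 3 h 15 min
Fri: in 10:00 AM→10:00 AM, out 7:03 PM→7:00 PM; 9 h 0 min
Total credited: 19 h 15 min.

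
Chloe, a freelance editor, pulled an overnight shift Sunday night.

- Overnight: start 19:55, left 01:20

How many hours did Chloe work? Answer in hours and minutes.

5 h 25 min

Overnight: 19:55 → midnight = 4 h 5 min; midnight → 01:20 = 1 h 20 min; span 5 h 25 min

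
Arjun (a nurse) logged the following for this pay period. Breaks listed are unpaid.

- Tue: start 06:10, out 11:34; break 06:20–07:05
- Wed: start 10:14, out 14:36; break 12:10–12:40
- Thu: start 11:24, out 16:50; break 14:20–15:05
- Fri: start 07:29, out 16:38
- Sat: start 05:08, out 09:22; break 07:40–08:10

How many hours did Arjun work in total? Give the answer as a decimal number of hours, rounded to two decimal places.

26.08 hours

Tue: 06:10–11:34 = 5 h 24 min; less 45 min break → 4 h 39 min
Wed: 10:14–14:36 = 4 h 22 min; less 30 min break → 3 h 52 min
Thu: 11:24–16:50 = 5 h 26 min; less 45 min break → 4 h 41 min
Fri: 07:29–16:38 = 9 h 9 min
Sat: 05:08–09:22 = 4 h 14 min; less 30 min break → 3 h 44 min
Total: 4 h 39 min + 3 h 52 min + 4 h 41 min + 9 h 9 min + 3 h 44 min = 26 h 5 min.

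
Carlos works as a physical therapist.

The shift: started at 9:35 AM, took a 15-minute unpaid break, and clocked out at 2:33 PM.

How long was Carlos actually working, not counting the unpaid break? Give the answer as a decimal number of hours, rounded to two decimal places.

The shift: 9:35 AM–2:33 PM = 4 h 58 min; less 15 min break → 4 h 43 min

4.72 hours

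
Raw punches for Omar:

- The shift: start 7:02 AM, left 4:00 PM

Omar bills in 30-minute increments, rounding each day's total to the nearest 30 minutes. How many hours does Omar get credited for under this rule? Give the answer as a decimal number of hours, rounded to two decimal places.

The shift: 7:02 AM–4:00 PM = 8 h 58 min → rounds to 9 h 0 min

9.00 hours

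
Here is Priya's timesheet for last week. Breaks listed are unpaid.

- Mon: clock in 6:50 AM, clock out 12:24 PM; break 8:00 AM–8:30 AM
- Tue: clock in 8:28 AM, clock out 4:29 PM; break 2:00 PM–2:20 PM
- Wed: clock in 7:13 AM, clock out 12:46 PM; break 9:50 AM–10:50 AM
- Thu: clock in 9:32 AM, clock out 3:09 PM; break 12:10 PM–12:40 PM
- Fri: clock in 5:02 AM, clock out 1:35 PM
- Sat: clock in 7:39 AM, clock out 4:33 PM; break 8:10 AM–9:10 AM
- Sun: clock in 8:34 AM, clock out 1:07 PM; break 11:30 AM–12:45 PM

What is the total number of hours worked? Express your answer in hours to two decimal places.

42.17 hours

Mon: 6:50 AM–12:24 PM = 5 h 34 min; less 30 min break → 5 h 4 min
Tue: 8:28 AM–4:29 PM = 8 h 1 min; less 20 min break → 7 h 41 min
Wed: 7:13 AM–12:46 PM = 5 h 33 min; less 60 min break → 4 h 33 min
Thu: 9:32 AM–3:09 PM = 5 h 37 min; less 30 min break → 5 h 7 min
Fri: 5:02 AM–1:35 PM = 8 h 33 min
Sat: 7:39 AM–4:33 PM = 8 h 54 min; less 60 min break → 7 h 54 min
Sun: 8:34 AM–1:07 PM = 4 h 33 min; less 75 min break → 3 h 18 min
Total: 5 h 4 min + 7 h 41 min + 4 h 33 min + 5 h 7 min + 8 h 33 min + 7 h 54 min + 3 h 18 min = 42 h 10 min.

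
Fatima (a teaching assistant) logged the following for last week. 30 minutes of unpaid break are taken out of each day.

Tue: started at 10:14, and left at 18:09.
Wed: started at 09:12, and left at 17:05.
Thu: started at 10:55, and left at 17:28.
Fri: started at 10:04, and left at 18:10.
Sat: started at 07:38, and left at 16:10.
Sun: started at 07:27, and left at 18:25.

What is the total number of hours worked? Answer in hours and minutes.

46 h 57 min

Tue: 10:14–18:09 = 7 h 55 min; less 30 min break → 7 h 25 min
Wed: 09:12–17:05 = 7 h 53 min; less 30 min break → 7 h 23 min
Thu: 10:55–17:28 = 6 h 33 min; less 30 min break → 6 h 3 min
Fri: 10:04–18:10 = 8 h 6 min; less 30 min break → 7 h 36 min
Sat: 07:38–16:10 = 8 h 32 min; less 30 min break → 8 h 2 min
Sun: 07:27–18:25 = 10 h 58 min; less 30 min break → 10 h 28 min
Total: 7 h 25 min + 7 h 23 min + 6 h 3 min + 7 h 36 min + 8 h 2 min + 10 h 28 min = 46 h 57 min.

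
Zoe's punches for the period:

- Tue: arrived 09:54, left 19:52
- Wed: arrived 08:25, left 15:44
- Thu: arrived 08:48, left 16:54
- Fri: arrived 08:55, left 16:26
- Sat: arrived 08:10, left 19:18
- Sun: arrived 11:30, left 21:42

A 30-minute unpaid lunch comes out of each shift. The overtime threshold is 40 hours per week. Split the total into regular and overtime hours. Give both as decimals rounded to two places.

Regular 40.00 hours, overtime 11.23 hours

Tue: 09:54–19:52 = 9 h 58 min; less 30 min break → 9 h 28 min
Wed: 08:25–15:44 = 7 h 19 min; less 30 min break → 6 h 49 min
Thu: 08:48–16:54 = 8 h 6 min; less 30 min break → 7 h 36 min
Fri: 08:55–16:26 = 7 h 31 min; less 30 min break → 7 h 1 min
Sat: 08:10–19:18 = 11 h 8 min; less 30 min break → 10 h 38 min
Sun: 11:30–21:42 = 10 h 12 min; less 30 min break → 9 h 42 min
Total worked: 51 h 14 min = 51.23 h.
Threshold 40 h → overtime 11 h 14 min, regular 40 h 0 min.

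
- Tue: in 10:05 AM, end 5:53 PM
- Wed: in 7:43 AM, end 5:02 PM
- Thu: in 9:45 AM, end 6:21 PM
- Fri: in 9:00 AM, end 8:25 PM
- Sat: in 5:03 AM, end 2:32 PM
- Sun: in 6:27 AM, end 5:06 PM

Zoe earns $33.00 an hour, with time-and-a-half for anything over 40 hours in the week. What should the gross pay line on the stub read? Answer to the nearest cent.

$2174.70

Tue: 10:05 AM–5:53 PM = 7 h 48 min
Wed: 7:43 AM–5:02 PM = 9 h 19 min
Thu: 9:45 AM–6:21 PM = 8 h 36 min
Fri: 9:00 AM–8:25 PM = 11 h 25 min
Sat: 5:03 AM–2:32 PM = 9 h 29 min
Sun: 6:27 AM–5:06 PM = 10 h 39 min
Total worked: 57 h 16 min = 3436 min.
Regular 40 h 0 min = 2400 min at $33.00/h; overtime 17 h 16 min = 1036 min at $49.50/h.
Pay = (2400 × $33.00 + 1036 × $49.50) ÷ 60 = $2174.70.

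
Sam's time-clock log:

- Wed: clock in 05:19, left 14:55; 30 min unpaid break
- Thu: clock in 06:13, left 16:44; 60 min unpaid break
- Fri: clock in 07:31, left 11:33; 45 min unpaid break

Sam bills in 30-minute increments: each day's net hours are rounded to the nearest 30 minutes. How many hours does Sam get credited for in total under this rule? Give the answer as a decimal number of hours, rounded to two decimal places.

22.00 hours

Wed: 05:19–14:55 = 9 h 36 min − 30 min = 9 h 6 min → rounds to 9 h 0 min
Thu: 06:13–16:44 = 10 h 31 min − 60 min = 9 h 31 min → rounds to 9 h 30 min
Fri: 07:31–11:33 = 4 h 2 min − 45 min = 3 h 17 min → rounds to 3 h 30 min
Total credited: 22 h 0 min.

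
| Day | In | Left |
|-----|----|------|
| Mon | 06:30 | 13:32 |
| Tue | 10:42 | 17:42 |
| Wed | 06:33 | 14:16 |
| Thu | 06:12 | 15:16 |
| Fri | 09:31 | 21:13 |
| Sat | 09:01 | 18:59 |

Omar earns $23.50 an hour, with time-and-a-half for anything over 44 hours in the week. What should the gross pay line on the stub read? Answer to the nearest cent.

$1333.04

Mon: 06:30–13:32 = 7 h 2 min
Tue: 10:42–17:42 = 7 h 0 min
Wed: 06:33–14:16 = 7 h 43 min
Thu: 06:12–15:16 = 9 h 4 min
Fri: 09:31–21:13 = 11 h 42 min
Sat: 09:01–18:59 = 9 h 58 min
Total worked: 52 h 29 min = 3149 min.
Regular 44 h 0 min = 2640 min at $23.50/h; overtime 8 h 29 min = 509 min at $35.25/h.
Pay = (2640 × $23.50 + 509 × $35.25) ÷ 60 = $1333.04.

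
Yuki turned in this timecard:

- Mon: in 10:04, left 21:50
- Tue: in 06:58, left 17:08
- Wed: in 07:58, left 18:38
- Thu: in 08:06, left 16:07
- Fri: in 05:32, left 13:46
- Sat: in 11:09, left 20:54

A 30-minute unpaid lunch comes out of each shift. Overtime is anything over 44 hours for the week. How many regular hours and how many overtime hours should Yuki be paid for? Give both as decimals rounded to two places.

Regular 44.00 hours, overtime 11.60 hours

Mon: 10:04–21:50 = 11 h 46 min; less 30 min break → 11 h 16 min
Tue: 06:58–17:08 = 10 h 10 min; less 30 min break → 9 h 40 min
Wed: 07:58–18:38 = 10 h 40 min; less 30 min break → 10 h 10 min
Thu: 08:06–16:07 = 8 h 1 min; less 30 min break → 7 h 31 min
Fri: 05:32–13:46 = 8 h 14 min; less 30 min break → 7 h 44 min
Sat: 11:09–20:54 = 9 h 45 min; less 30 min break → 9 h 15 min
Total worked: 55 h 36 min = 55.60 h.
Threshold 44 h → overtime 11 h 36 min, regular 44 h 0 min.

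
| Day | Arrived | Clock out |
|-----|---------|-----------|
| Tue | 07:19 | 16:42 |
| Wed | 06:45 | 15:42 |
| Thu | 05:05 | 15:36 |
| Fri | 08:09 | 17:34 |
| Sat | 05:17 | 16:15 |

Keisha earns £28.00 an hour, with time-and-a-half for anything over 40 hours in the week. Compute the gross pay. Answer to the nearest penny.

£1507.80

Tue: 07:19–16:42 = 9 h 23 min
Wed: 06:45–15:42 = 8 h 57 min
Thu: 05:05–15:36 = 10 h 31 min
Fri: 08:09–17:34 = 9 h 25 min
Sat: 05:17–16:15 = 10 h 58 min
Total worked: 49 h 14 min = 2954 min.
Regular 40 h 0 min = 2400 min at £28.00/h; overtime 9 h 14 min = 554 min at £42.00/h.
Pay = (2400 × £28.00 + 554 × £42.00) ÷ 60 = £1507.80.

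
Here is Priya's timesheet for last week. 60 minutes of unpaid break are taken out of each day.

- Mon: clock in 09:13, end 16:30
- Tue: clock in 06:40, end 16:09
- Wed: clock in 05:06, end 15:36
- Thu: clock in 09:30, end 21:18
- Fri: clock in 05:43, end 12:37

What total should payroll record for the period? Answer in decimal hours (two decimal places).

Mon: 09:13–16:30 = 7 h 17 min; less 60 min break → 6 h 17 min
Tue: 06:40–16:09 = 9 h 29 min; less 60 min break → 8 h 29 min
Wed: 05:06–15:36 = 10 h 30 min; less 60 min break → 9 h 30 min
Thu: 09:30–21:18 = 11 h 48 min; less 60 min break → 10 h 48 min
Fri: 05:43–12:37 = 6 h 54 min; less 60 min break → 5 h 54 min
Total: 6 h 17 min + 8 h 29 min + 9 h 30 min + 10 h 48 min + 5 h 54 min = 40 h 58 min.

40.97 hours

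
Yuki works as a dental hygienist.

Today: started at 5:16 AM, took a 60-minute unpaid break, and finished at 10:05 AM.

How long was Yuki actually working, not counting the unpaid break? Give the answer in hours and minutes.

3 h 49 min

Today: 5:16 AM–10:05 AM = 4 h 49 min; less 60 min break → 3 h 49 min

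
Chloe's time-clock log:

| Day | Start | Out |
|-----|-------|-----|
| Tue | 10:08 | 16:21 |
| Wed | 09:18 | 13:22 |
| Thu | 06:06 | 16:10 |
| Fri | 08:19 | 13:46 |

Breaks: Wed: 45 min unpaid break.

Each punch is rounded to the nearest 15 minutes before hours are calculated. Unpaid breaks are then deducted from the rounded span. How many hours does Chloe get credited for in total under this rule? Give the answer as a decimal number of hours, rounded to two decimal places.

Tue: in 10:08→10:15, out 16:21→16:15; 6 h 0 min
Wed: in 09:18→09:15, out 13:22→13:15; 4 h 0 min − 45 min = 3 h 15 min
Thu: in 06:06→06:00, out 16:10→16:15; 10 h 15 min
Fri: in 08:19→08:15, out 13:46→13:45; 5 h 30 min
Total credited: 25 h 0 min.

25.00 hours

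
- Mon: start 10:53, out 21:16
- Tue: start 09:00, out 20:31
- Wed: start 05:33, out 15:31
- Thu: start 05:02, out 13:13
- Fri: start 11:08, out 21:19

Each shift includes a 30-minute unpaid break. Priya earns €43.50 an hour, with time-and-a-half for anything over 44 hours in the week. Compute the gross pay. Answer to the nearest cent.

€2157.60

Mon: 10:53–21:16 = 10 h 23 min; less 30 min break → 9 h 53 min
Tue: 09:00–20:31 = 11 h 31 min; less 30 min break → 11 h 1 min
Wed: 05:33–15:31 = 9 h 58 min; less 30 min break → 9 h 28 min
Thu: 05:02–13:13 = 8 h 11 min; less 30 min break → 7 h 41 min
Fri: 11:08–21:19 = 10 h 11 min; less 30 min break → 9 h 41 min
Total worked: 47 h 44 min = 2864 min.
Regular 44 h 0 min = 2640 min at €43.50/h; overtime 3 h 44 min = 224 min at €65.25/h.
Pay = (2640 × €43.50 + 224 × €65.25) ÷ 60 = €2157.60.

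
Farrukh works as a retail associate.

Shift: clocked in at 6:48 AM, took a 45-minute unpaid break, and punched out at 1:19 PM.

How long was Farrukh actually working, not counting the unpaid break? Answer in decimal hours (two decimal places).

5.77 hours

Shift: 6:48 AM–1:19 PM = 6 h 31 min; less 45 min break → 5 h 46 min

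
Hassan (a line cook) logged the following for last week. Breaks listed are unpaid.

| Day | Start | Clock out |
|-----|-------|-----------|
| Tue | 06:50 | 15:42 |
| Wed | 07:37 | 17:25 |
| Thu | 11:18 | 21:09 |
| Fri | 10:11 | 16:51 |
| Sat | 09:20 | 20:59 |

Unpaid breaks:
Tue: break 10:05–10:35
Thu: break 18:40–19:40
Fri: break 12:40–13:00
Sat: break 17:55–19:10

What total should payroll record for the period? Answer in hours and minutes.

Tue: 06:50–15:42 = 8 h 52 min; less 30 min break → 8 h 22 min
Wed: 07:37–17:25 = 9 h 48 min
Thu: 11:18–21:09 = 9 h 51 min; less 60 min break → 8 h 51 min
Fri: 10:11–16:51 = 6 h 40 min; less 20 min break → 6 h 20 min
Sat: 09:20–20:59 = 11 h 39 min; less 75 min break → 10 h 24 min
Total: 8 h 22 min + 9 h 48 min + 8 h 51 min + 6 h 20 min + 10 h 24 min = 43 h 45 min.

43 h 45 min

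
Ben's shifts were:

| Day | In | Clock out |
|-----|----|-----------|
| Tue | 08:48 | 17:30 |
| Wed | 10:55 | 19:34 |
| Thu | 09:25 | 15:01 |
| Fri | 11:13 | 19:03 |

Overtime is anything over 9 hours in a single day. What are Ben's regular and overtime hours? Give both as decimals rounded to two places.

Tue: 08:48–17:30 = 8 h 42 min
Wed: 10:55–19:34 = 8 h 39 min
Thu: 09:25–15:01 = 5 h 36 min
Fri: 11:13–19:03 = 7 h 50 min
Tue reg 8 h 42 min / OT 0 h 0 min; Wed reg 8 h 39 min / OT 0 h 0 min; Thu reg 5 h 36 min / OT 0 h 0 min; Fri reg 7 h 50 min / OT 0 h 0 min.
Totals: regular 30 h 47 min, overtime 0 h 0 min.

Regular 30.78 hours, overtime 0.00 hours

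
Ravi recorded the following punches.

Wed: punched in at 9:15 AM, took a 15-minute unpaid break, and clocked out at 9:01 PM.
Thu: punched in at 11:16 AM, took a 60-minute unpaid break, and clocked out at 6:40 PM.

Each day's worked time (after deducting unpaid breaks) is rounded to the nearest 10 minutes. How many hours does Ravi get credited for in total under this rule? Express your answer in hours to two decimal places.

Wed: 9:15 AM–9:01 PM = 11 h 46 min − 15 min = 11 h 31 min → rounds to 11 h 30 min
Thu: 11:16 AM–6:40 PM = 7 h 24 min − 60 min = 6 h 24 min → rounds to 6 h 20 min
Total credited: 17 h 50 min.

17.83 hours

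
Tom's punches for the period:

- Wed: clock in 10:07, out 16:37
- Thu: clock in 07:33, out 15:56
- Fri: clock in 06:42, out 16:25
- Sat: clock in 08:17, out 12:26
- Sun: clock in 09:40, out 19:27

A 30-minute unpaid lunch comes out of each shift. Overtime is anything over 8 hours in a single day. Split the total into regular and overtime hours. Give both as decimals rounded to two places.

Regular 33.53 hours, overtime 2.50 hours

Wed: 10:07–16:37 = 6 h 30 min; less 30 min break → 6 h 0 min
Thu: 07:33–15:56 = 8 h 23 min; less 30 min break → 7 h 53 min
Fri: 06:42–16:25 = 9 h 43 min; less 30 min break → 9 h 13 min
Sat: 08:17–12:26 = 4 h 9 min; less 30 min break → 3 h 39 min
Sun: 09:40–19:27 = 9 h 47 min; less 30 min break → 9 h 17 min
Wed reg 6 h 0 min / OT 0 h 0 min; Thu reg 7 h 53 min / OT 0 h 0 min; Fri reg 8 h 0 min / OT 1 h 13 min; Sat reg 3 h 39 min / OT 0 h 0 min; Sun reg 8 h 0 min / OT 1 h 17 min.
Totals: regular 33 h 32 min, overtime 2 h 30 min.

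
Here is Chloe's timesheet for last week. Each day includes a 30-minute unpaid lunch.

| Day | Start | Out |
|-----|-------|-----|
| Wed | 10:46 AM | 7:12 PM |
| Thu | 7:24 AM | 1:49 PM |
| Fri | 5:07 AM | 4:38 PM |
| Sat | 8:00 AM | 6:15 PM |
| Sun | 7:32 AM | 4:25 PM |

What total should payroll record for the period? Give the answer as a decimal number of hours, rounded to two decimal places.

43.00 hours

Wed: 10:46 AM–7:12 PM = 8 h 26 min; less 30 min break → 7 h 56 min
Thu: 7:24 AM–1:49 PM = 6 h 25 min; less 30 min break → 5 h 55 min
Fri: 5:07 AM–4:38 PM = 11 h 31 min; less 30 min break → 11 h 1 min
Sat: 8:00 AM–6:15 PM = 10 h 15 min; less 30 min break → 9 h 45 min
Sun: 7:32 AM–4:25 PM = 8 h 53 min; less 30 min break → 8 h 23 min
Total: 7 h 56 min + 5 h 55 min + 11 h 1 min + 9 h 45 min + 8 h 23 min = 43 h 0 min.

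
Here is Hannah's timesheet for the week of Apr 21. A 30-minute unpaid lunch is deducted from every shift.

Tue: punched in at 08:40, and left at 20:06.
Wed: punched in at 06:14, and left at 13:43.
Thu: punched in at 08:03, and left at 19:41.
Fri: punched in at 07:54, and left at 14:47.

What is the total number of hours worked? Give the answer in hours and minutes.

35 h 26 min

Tue: 08:40–20:06 = 11 h 26 min; less 30 min break → 10 h 56 min
Wed: 06:14–13:43 = 7 h 29 min; less 30 min break → 6 h 59 min
Thu: 08:03–19:41 = 11 h 38 min; less 30 min break → 11 h 8 min
Fri: 07:54–14:47 = 6 h 53 min; less 30 min break → 6 h 23 min
Total: 10 h 56 min + 6 h 59 min + 11 h 8 min + 6 h 23 min = 35 h 26 min.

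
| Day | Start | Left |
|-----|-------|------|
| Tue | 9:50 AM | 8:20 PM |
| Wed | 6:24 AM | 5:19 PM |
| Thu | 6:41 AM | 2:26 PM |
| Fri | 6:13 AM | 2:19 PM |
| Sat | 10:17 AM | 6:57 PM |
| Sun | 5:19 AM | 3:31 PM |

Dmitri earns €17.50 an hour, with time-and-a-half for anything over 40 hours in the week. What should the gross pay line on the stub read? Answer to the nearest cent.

Tue: 9:50 AM–8:20 PM = 10 h 30 min
Wed: 6:24 AM–5:19 PM = 10 h 55 min
Thu: 6:41 AM–2:26 PM = 7 h 45 min
Fri: 6:13 AM–2:19 PM = 8 h 6 min
Sat: 10:17 AM–6:57 PM = 8 h 40 min
Sun: 5:19 AM–3:31 PM = 10 h 12 min
Total worked: 56 h 8 min = 3368 min.
Regular 40 h 0 min = 2400 min at €17.50/h; overtime 16 h 8 min = 968 min at €26.25/h.
Pay = (2400 × €17.50 + 968 × €26.25) ÷ 60 = €1123.50.

€1123.50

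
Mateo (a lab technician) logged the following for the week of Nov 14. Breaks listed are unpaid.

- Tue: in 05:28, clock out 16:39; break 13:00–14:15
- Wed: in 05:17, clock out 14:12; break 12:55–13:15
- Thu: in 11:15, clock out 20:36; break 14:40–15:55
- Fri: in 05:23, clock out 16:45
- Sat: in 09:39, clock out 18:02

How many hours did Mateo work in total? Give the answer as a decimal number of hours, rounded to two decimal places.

46.37 hours

Tue: 05:28–16:39 = 11 h 11 min; less 75 min break → 9 h 56 min
Wed: 05:17–14:12 = 8 h 55 min; less 20 min break → 8 h 35 min
Thu: 11:15–20:36 = 9 h 21 min; less 75 min break → 8 h 6 min
Fri: 05:23–16:45 = 11 h 22 min
Sat: 09:39–18:02 = 8 h 23 min
Total: 9 h 56 min + 8 h 35 min + 8 h 6 min + 11 h 22 min + 8 h 23 min = 46 h 22 min.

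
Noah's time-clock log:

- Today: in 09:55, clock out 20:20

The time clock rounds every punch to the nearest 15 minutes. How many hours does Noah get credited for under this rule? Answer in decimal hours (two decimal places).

10.25 hours

Today: in 09:55→10:00, out 20:20→20:15; 10 h 15 min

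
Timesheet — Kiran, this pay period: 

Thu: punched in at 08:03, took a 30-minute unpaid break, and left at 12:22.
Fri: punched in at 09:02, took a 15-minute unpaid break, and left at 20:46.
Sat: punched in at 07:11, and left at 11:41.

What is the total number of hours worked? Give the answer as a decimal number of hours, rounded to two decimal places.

Thu: 08:03–12:22 = 4 h 19 min; less 30 min break → 3 h 49 min
Fri: 09:02–20:46 = 11 h 44 min; less 15 min break → 11 h 29 min
Sat: 07:11–11:41 = 4 h 30 min
Total: 3 h 49 min + 11 h 29 min + 4 h 30 min = 19 h 48 min.

19.80 hours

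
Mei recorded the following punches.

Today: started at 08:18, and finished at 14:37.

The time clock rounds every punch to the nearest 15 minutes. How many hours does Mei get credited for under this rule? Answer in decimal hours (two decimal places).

Today: in 08:18→08:15, out 14:37→14:30; 6 h 15 min

6.25 hours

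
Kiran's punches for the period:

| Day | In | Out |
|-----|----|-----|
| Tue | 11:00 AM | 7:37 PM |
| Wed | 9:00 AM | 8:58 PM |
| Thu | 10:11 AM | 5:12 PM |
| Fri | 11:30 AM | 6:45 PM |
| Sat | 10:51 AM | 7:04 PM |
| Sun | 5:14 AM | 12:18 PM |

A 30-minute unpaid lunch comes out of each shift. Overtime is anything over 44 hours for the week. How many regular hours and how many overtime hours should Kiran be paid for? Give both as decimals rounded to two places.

Regular 44.00 hours, overtime 3.13 hours

Tue: 11:00 AM–7:37 PM = 8 h 37 min; less 30 min break → 8 h 7 min
Wed: 9:00 AM–8:58 PM = 11 h 58 min; less 30 min break → 11 h 28 min
Thu: 10:11 AM–5:12 PM = 7 h 1 min; less 30 min break → 6 h 31 min
Fri: 11:30 AM–6:45 PM = 7 h 15 min; less 30 min break → 6 h 45 min
Sat: 10:51 AM–7:04 PM = 8 h 13 min; less 30 min break → 7 h 43 min
Sun: 5:14 AM–12:18 PM = 7 h 4 min; less 30 min break → 6 h 34 min
Total worked: 47 h 8 min = 47.13 h.
Threshold 44 h → overtime 3 h 8 min, regular 44 h 0 min.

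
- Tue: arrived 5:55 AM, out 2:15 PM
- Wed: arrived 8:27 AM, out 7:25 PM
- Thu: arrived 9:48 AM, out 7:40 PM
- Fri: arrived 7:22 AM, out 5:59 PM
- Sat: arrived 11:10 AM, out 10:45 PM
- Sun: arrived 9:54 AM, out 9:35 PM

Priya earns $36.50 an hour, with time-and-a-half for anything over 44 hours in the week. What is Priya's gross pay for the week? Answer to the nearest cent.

$2648.99

Tue: 5:55 AM–2:15 PM = 8 h 20 min
Wed: 8:27 AM–7:25 PM = 10 h 58 min
Thu: 9:48 AM–7:40 PM = 9 h 52 min
Fri: 7:22 AM–5:59 PM = 10 h 37 min
Sat: 11:10 AM–10:45 PM = 11 h 35 min
Sun: 9:54 AM–9:35 PM = 11 h 41 min
Total worked: 63 h 3 min = 3783 min.
Regular 44 h 0 min = 2640 min at $36.50/h; overtime 19 h 3 min = 1143 min at $54.75/h.
Pay = (2640 × $36.50 + 1143 × $54.75) ÷ 60 = $2648.99.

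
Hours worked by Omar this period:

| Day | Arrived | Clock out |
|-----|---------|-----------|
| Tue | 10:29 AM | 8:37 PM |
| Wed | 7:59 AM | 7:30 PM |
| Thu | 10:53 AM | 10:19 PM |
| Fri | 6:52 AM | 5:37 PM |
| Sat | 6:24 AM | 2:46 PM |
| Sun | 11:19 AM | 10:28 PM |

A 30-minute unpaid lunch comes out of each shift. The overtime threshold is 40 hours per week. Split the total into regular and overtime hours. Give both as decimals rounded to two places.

Regular 40.00 hours, overtime 20.35 hours

Tue: 10:29 AM–8:37 PM = 10 h 8 min; less 30 min break → 9 h 38 min
Wed: 7:59 AM–7:30 PM = 11 h 31 min; less 30 min break → 11 h 1 min
Thu: 10:53 AM–10:19 PM = 11 h 26 min; less 30 min break → 10 h 56 min
Fri: 6:52 AM–5:37 PM = 10 h 45 min; less 30 min break → 10 h 15 min
Sat: 6:24 AM–2:46 PM = 8 h 22 min; less 30 min break → 7 h 52 min
Sun: 11:19 AM–10:28 PM = 11 h 9 min; less 30 min break → 10 h 39 min
Total worked: 60 h 21 min = 60.35 h.
Threshold 40 h → overtime 20 h 21 min, regular 40 h 0 min.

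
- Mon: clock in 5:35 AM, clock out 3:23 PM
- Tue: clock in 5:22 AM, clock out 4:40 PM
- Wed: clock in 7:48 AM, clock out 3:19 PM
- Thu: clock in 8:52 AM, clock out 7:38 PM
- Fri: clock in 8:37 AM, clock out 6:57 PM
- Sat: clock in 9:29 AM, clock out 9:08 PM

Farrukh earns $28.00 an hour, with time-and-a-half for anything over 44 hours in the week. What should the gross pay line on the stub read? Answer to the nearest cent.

Mon: 5:35 AM–3:23 PM = 9 h 48 min
Tue: 5:22 AM–4:40 PM = 11 h 18 min
Wed: 7:48 AM–3:19 PM = 7 h 31 min
Thu: 8:52 AM–7:38 PM = 10 h 46 min
Fri: 8:37 AM–6:57 PM = 10 h 20 min
Sat: 9:29 AM–9:08 PM = 11 h 39 min
Total worked: 61 h 22 min = 3682 min.
Regular 44 h 0 min = 2640 min at $28.00/h; overtime 17 h 22 min = 1042 min at $42.00/h.
Pay = (2640 × $28.00 + 1042 × $42.00) ÷ 60 = $1961.40.

$1961.40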